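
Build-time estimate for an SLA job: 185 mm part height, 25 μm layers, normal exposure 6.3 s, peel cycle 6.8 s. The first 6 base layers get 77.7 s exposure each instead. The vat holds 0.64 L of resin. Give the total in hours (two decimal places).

Layer count = ceil(185 / 0.025) = 7400.
Bottom layers = 6 × (77.7 + 6.8), so 507 s.
Regular layers: 7394 × (6.3 + 6.8) → 96861.4 s.
Total = 507 + 96861.4 = 97368.4 s = 27.05 hours.

27.05 hours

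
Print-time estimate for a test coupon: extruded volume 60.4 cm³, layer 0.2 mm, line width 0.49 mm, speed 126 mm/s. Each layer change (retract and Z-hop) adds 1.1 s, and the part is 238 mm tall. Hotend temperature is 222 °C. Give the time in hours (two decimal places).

1.72 hours

Bead cross-section: 0.2 × 0.49 → 0.098 mm².
Total extruded path = 60400/0.098 = 616326.5 mm.
Print-move time = 616326.5 / 126 = 4891.5 s.
Layers = ⌈238/0.2⌉ = 1190.
Non-print overhead = 1190 × 1.1, so 1309 s.
Total = 4891.5 + 1309 = 6200.5 s = 1.72 hours.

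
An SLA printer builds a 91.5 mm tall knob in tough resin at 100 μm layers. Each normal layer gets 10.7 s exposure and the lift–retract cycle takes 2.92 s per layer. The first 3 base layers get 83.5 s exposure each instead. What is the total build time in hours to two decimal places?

Layer count = ceil(91.5 / 0.1) = 915.
Burn-in layers = 3 × (83.5 + 2.92), so 259.26 s.
Remaining layers = 912 × (10.7 + 2.92), so 12421.44 s.
Total = 259.26 + 12421.44 = 12680.7 s = 3.52 hours.

3.52 hours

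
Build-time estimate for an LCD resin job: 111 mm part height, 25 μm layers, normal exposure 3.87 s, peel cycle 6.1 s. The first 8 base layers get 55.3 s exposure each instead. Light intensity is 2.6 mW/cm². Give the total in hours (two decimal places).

Layer count = ceil(111 / 0.025) = 4440.
Burn-in layers = 8 × (55.3 + 6.1), so 491.2 s.
Remaining layers: 4432 × (3.87 + 6.1) → 44187.04 s.
Sum: 491.2 + 44187.04 = 44678.24 s → 12.41 hours.

12.41 hours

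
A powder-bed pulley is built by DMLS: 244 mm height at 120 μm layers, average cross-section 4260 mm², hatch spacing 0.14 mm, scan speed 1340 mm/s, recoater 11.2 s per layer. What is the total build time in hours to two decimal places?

19.16 hours

Layer count = ceil(244 / 0.12) = 2034.
Scan path per layer = 4260 / 0.14, so 30428.6 mm.
Per-layer scan time = 30428.6 / 1340, so 22.7079 s.
Time per layer = 22.7079 + 11.2, so 33.9079 s.
Build time = 2034 × 33.9079 = 68968.6686 s = 19.16 hours.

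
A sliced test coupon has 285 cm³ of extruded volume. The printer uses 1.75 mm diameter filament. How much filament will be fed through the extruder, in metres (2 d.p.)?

A = π r² = π × 0.875² = 2.4053 mm².
Length = 285 cm³ / 2.4053 mm² = 285000 / 2.4053 = 118488.34 mm = 118.49 m.

118.49 m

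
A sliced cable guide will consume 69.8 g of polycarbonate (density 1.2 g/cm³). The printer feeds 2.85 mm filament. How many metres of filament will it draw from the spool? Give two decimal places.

9.12 m

Extruded volume: 69.8/1.2 = 58.1667 cm³ (58166.7 mm³).
A = π r² = π × 1.425² = 6.3794 mm².
Length = 58166.7 / 6.3794 = 9117.9 mm = 9.12 m.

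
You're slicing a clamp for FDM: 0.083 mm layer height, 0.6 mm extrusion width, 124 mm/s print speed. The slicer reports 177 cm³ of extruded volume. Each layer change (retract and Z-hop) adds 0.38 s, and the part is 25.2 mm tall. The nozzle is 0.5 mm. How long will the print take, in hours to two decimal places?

7.99 hours

Line area: 0.083 × 0.6 → 0.0498 mm².
Path length: 177000 mm³ / 0.0498 mm² → 3554216.9 mm.
Print-move time = 3554216.9 / 124, so 28663 s.
Layer count = ceil(25.2 / 0.083) = 304.
Layer-change overhead = 304 × 0.38, so 115.52 s.
Altogether 28663 + 115.52 = 28778.52 s, i.e. 7.99 hours.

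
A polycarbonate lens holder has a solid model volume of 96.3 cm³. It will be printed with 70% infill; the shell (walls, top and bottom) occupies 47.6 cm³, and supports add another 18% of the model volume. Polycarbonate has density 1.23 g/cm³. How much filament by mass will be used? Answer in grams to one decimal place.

121.8 g

Volume inside the shell: 96.3 − 47.6 → 48.7 cm³.
Infill deposited = 0.70 × 48.7 = 34.09 cm³.
Support: 0.18 × 96.3 → 17.334 cm³.
Deposited volume = 47.6 + 34.09 + 17.334 = 99.024 cm³.
Mass: 99.024 × 1.23 → 121.79952 g.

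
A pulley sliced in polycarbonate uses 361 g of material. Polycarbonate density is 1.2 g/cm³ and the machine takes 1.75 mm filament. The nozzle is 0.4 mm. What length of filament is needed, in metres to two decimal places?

125.07 m

Extruded volume: 361/1.2 = 300.8333 cm³ (300833.3 mm³).
Cross-section of 1.75 mm filament: π·(1.75/2)² = 2.4053 mm².
L = V/A = 300833.3/2.4053 = 125071.01 mm → 125.07 m.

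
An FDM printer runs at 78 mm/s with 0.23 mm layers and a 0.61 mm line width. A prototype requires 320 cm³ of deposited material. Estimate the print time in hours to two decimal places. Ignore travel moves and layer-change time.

8.12 hours

Bead cross-section = 0.23 × 0.61, so 0.1403 mm².
Toolpath length = 320 cm³ / 0.1403 mm² = 320000 / 0.1403 = 2280826.8 mm.
Print-move time = 2280826.8 / 78, so 29241.4 s.
That's 29241.4 s → 8.12 hours.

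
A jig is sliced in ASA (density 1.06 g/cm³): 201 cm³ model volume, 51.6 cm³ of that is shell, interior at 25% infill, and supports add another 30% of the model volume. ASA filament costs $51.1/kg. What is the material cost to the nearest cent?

Infill region = 201 − 51.6 = 149.4 cm³.
Infill deposited = 0.25 × 149.4, so 37.35 cm³.
Support: 0.30 × 201 → 60.3 cm³.
Total extruded = 51.6 + 37.35 + 60.3 = 149.25 cm³.
Mass = 149.25 × 1.06, so 158.205 g.
At $51.1/kg: 158.205/1000 × 51.1 = $8.08.

$8.08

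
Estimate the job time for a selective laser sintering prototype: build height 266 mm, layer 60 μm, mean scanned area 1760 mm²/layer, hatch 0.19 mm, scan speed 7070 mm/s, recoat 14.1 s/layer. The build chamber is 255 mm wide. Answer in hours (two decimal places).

Layer count = ceil(266 / 0.06) = 4434.
Hatch length per layer = 1760 / 0.19 = 9263.2 mm.
Laser time per layer = 9263.2 / 7070 = 1.3102 s.
Per-layer time: 1.3102 + 14.1 → 15.4102 s.
Build time = 4434 × 15.4102 = 68328.8268 s = 18.98 hours.

18.98 hours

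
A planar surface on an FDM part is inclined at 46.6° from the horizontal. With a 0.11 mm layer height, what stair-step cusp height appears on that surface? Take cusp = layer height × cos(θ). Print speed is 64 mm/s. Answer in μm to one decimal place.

cos(46.6°) = 0.6871, so cusp = 0.11 × 0.6871 = 0.075581 mm → 75.6 μm.

75.6 μm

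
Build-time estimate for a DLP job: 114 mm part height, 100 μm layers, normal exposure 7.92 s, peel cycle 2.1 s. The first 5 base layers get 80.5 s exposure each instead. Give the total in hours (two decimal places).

3.27 hours

Number of layers: 114 / 0.1 → 1140 (rounded up).
Bottom layers = 5 × (80.5 + 2.1) = 413 s.
Remaining layers = 1135 × (7.92 + 2.1), so 11372.7 s.
Total = 413 + 11372.7 = 11785.7 s = 3.27 hours.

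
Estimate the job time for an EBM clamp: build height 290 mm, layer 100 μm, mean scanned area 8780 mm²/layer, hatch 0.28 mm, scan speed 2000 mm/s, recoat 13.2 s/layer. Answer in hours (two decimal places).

23.26 hours

Number of layers: 290 / 0.1 → 2900 (rounded up).
Hatch length per layer: 8780 / 0.28 → 31357.1 mm.
Scan time per layer = 31357.1 / 2000 = 15.6786 s.
Layer cycle = 15.6786 + 13.2 = 28.8786 s.
Total: 2900 × 28.8786 s = 83747.94 s → 23.26 hours.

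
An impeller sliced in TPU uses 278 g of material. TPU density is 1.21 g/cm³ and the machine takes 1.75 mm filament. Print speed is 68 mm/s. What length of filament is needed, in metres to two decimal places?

Extruded volume: 278/1.21 = 229.7521 cm³ (229752.1 mm³).
A = π r² = π × 0.875² = 2.4053 mm².
L = V/A = 229752.1/2.4053 = 95519.1 mm → 95.52 m.

95.52 m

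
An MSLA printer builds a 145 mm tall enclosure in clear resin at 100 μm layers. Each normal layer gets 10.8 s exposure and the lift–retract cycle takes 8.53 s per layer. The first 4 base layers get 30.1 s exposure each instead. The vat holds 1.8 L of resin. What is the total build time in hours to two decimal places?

7.81 hours

Number of layers: 145 / 0.1 → 1450 (rounded up).
Bottom layers = 4 × (30.1 + 8.53), so 154.52 s.
Remaining layers = 1446 × (10.8 + 8.53) = 27951.18 s.
Total = 154.52 + 27951.18 = 28105.7 s = 7.81 hours.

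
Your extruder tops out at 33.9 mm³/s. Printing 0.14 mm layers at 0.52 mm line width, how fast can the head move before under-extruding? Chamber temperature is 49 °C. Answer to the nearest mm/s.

466 mm/s

Extrusion cross-section: 0.14 × 0.52 → 0.0728 mm².
Max speed = 33.9 / 0.0728 = 465.66 ≈ 466 mm/s.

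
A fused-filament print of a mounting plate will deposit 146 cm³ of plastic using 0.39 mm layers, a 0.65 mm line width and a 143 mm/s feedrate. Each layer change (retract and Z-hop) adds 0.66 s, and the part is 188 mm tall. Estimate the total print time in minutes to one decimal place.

72.4 minutes

Extrusion cross-section = 0.39 × 0.65 = 0.2535 mm².
Path length: 146000 mm³ / 0.2535 mm² → 575936.9 mm.
Time extruding: 575936.9 / 143 → 4027.5 s.
Number of layers: 188 / 0.39 → 483 (rounded up).
Non-print overhead: 483 × 0.66 → 318.78 s.
Altogether 4027.5 + 318.78 = 4346.28 s, i.e. 72.4 minutes.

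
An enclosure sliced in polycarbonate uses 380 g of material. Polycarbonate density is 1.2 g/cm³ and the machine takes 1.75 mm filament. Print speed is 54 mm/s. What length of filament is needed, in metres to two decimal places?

131.65 m

Extruded volume: 380/1.2 = 316.6667 cm³ (316666.7 mm³).
A = π r² = π × 0.875² = 2.4053 mm².
L = V/A = 316666.7/2.4053 = 131653.72 mm → 131.65 m.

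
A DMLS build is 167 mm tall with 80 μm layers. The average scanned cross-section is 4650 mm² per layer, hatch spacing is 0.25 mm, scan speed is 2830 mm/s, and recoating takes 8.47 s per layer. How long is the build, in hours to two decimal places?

8.72 hours

Layers = ⌈167/0.08⌉ = 2088.
Hatch length per layer: 4650 / 0.25 → 18600 mm.
Per-layer scan time = 18600 / 2830 = 6.5724 s.
Per-layer time: 6.5724 + 8.47 → 15.0424 s.
Build time = 2088 × 15.0424 = 31408.5312 s = 8.72 hours.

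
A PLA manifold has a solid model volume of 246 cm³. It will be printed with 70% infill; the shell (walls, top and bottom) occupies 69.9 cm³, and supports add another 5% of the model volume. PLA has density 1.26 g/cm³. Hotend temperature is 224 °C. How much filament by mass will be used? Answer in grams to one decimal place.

258.9 g

Interior volume: 246 − 69.9 → 176.1 cm³.
Infill deposited: 0.70 × 176.1 → 123.27 cm³.
Support: 0.05 × 246 → 12.3 cm³.
Deposited volume = 69.9 + 123.27 + 12.3 = 205.47 cm³.
Mass: 205.47 × 1.26 → 258.8922 g.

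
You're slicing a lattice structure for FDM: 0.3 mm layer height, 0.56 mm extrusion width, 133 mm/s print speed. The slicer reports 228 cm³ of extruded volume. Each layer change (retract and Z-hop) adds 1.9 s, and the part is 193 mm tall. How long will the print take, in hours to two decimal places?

Extrusion cross-section = 0.3 × 0.56, so 0.168 mm².
Toolpath length = 228 cm³ / 0.168 mm² = 228000 / 0.168 = 1357142.9 mm.
Time extruding = 1357142.9 / 133, so 10204.1 s.
Layer count = ceil(193 / 0.3) = 644.
Z-hop total = 644 × 1.9 = 1223.6 s.
Total = 10204.1 + 1223.6 = 11427.7 s = 3.17 hours.

3.17 hours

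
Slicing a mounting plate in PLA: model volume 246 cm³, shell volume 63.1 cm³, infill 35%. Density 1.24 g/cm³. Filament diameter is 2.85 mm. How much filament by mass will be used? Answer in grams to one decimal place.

Infill region: 246 − 63.1 → 182.9 cm³.
Infill volume = 0.35 × 182.9, so 64.015 cm³.
Total printed volume: 63.1 + 64.015 → 127.115 cm³.
Mass: 127.115 × 1.24 → 157.6226 g.

157.6 g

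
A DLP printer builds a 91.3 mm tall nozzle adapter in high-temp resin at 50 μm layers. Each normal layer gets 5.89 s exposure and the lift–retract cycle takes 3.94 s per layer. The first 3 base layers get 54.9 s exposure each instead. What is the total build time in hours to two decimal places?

Layers = ⌈91.3/0.05⌉ = 1826.
Burn-in layers: 3 × (54.9 + 3.94) → 176.52 s.
Normal layers = 1823 × (5.89 + 3.94) = 17920.09 s.
Total = 176.52 + 17920.09 = 18096.61 s = 5.03 hours.

5.03 hours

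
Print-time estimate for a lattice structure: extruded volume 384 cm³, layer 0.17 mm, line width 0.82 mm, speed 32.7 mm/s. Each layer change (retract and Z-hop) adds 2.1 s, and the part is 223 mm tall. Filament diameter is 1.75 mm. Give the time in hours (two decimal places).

Bead cross-section = 0.17 × 0.82 = 0.1394 mm².
Total extruded path = 384000/0.1394 = 2754662.8 mm.
Print-move time = 2754662.8 / 32.7, so 84240.5 s.
Number of layers: 223 / 0.17 → 1312 (rounded up).
Layer-change overhead = 1312 × 2.1, so 2755.2 s.
Altogether 84240.5 + 2755.2 = 86995.7 s, i.e. 24.17 hours.

24.17 hours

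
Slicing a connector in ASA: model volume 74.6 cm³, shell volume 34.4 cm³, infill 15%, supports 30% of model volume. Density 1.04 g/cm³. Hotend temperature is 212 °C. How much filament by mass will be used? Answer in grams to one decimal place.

Volume inside the shell = 74.6 − 34.4, so 40.2 cm³.
Infill volume: 0.15 × 40.2 → 6.03 cm³.
Support = 0.30 × 74.6, so 22.38 cm³.
Total extruded = 34.4 + 6.03 + 22.38, so 62.81 cm³.
Mass: 62.81 × 1.04 → 65.3224 g.

65.3 g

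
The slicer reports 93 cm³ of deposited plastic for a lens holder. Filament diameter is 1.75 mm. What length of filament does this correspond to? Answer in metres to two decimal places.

38.66 m

A = π r² = π × 0.875² = 2.4053 mm².
Length = 93 cm³ / 2.4053 mm² = 93000 / 2.4053 = 38664.62 mm = 38.66 m.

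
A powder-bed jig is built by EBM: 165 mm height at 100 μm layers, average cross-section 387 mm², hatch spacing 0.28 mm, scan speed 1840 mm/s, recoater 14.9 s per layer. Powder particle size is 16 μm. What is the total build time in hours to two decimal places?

7.17 hours

Layer count = ceil(165 / 0.1) = 1650.
Per-layer scan distance: 387 / 0.28 → 1382.1 mm.
Beam time per layer = 1382.1 / 1840 = 0.7511 s.
Per-layer time: 0.7511 + 14.9 → 15.6511 s.
Total: 1650 × 15.6511 s = 25824.315 s → 7.17 hours.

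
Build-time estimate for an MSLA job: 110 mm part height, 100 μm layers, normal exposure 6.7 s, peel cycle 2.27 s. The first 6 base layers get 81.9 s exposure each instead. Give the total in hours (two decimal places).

Layers = ⌈110/0.1⌉ = 1100.
Burn-in layers = 6 × (81.9 + 2.27), so 505.02 s.
Normal layers: 1094 × (6.7 + 2.27) → 9813.18 s.
Total = 505.02 + 9813.18 = 10318.2 s = 2.87 hours.

2.87 hours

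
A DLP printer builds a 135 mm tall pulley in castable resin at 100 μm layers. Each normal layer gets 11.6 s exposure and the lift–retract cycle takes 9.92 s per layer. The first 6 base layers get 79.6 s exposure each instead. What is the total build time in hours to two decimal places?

8.18 hours

Layers = ⌈135/0.1⌉ = 1350.
Bottom layers = 6 × (79.6 + 9.92), so 537.12 s.
Normal layers: 1344 × (11.6 + 9.92) → 28922.88 s.
Total = 537.12 + 28922.88 = 29460 s = 8.18 hours.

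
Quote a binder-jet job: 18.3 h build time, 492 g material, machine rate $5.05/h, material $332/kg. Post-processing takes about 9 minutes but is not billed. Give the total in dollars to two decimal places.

$255.76

Machine cost = 5.05 × 18.3, so $92.415.
Material cost: 332 × 492/1000 → $163.344.
Job cost: 92.415 + 163.344 = 255.759 ≈ $255.76.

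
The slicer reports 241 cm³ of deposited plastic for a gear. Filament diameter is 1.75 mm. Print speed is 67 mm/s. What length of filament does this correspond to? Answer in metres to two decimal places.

Filament cross-section = π × (1.75/2)² = 2.4053 mm².
Length = 241 cm³ / 2.4053 mm² = 241000 / 2.4053 = 100195.4 mm = 100.20 m.

100.20 m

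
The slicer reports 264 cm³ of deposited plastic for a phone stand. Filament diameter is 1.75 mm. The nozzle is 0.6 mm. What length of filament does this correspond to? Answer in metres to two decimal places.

109.76 m

Filament cross-section = π × (1.75/2)² = 2.4053 mm².
L = 264000 mm³ / 2.4053 mm² = 109757.62 mm, i.e. 109.76 m.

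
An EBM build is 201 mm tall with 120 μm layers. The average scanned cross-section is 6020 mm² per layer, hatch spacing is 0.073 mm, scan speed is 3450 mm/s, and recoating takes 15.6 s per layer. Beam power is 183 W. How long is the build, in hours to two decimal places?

18.38 hours

Layer count = ceil(201 / 0.12) = 1675.
Per-layer scan distance: 6020 / 0.073 → 82465.8 mm.
Beam time per layer = 82465.8 / 3450, so 23.9031 s.
Layer cycle = 23.9031 + 15.6 = 39.5031 s.
Build time = 1675 × 39.5031 = 66167.6925 s = 18.38 hours.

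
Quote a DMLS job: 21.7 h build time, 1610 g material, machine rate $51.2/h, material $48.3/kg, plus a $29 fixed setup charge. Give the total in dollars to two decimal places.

$1217.80

Time charge = 51.2 × 21.7 = $1111.04.
Material cost = 48.3 × 1610/1000, so $77.763.
Adding setup: 1111.04 + 77.763 + 29 → 1217.803 ≈ $1217.80.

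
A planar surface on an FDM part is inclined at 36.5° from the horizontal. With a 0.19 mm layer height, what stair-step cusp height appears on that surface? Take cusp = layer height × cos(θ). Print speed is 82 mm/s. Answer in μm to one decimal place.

Cusp = layer height × cos(36.5°) = 0.19 × 0.8039 = 0.152741 mm = 152.7 μm.

152.7 μm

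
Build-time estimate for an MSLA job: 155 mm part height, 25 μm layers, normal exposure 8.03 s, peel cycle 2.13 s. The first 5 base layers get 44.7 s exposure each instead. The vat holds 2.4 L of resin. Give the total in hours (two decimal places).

Layer count = ceil(155 / 0.025) = 6200.
Bottom layers = 5 × (44.7 + 2.13), so 234.15 s.
Remaining layers = 6195 × (8.03 + 2.13) = 62941.2 s.
Total = 234.15 + 62941.2 = 63175.35 s = 17.55 hours.

17.55 hours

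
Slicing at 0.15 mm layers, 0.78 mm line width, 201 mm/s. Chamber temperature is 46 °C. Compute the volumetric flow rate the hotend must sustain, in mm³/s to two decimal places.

Bead cross-section: 0.15 × 0.78 → 0.117 mm².
Volumetric flow = 201 × 0.117 = 23.52 mm³/s.

23.52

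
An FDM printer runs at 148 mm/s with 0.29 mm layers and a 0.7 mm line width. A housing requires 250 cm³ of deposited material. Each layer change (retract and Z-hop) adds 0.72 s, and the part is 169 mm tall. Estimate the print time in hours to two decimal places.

2.43 hours

Line area = 0.29 × 0.7, so 0.203 mm².
Path length: 250000 mm³ / 0.203 mm² → 1231527.1 mm.
Print-move time = 1231527.1 / 148, so 8321.1 s.
Number of layers: 169 / 0.29 → 583 (rounded up).
Layer-change overhead = 583 × 0.72, so 419.76 s.
Altogether 8321.1 + 419.76 = 8740.86 s, i.e. 2.43 hours.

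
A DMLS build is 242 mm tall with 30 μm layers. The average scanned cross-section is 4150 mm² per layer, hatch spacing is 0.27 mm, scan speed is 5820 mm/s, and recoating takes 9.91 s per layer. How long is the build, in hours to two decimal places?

Number of layers: 242 / 0.03 → 8067 (rounded up).
Hatch length per layer: 4150 / 0.27 → 15370.4 mm.
Laser time per layer: 15370.4 / 5820 → 2.641 s.
Per-layer time: 2.641 + 9.91 → 12.551 s.
Build time = 8067 × 12.551 = 101248.917 s = 28.12 hours.

28.12 hours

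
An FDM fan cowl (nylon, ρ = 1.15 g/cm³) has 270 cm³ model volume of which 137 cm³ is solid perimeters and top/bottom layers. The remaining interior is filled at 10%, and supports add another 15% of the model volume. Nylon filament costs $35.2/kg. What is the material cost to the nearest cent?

Infill region = 270 − 137 = 133 cm³.
Infill volume = 0.10 × 133, so 13.3 cm³.
Support = 0.15 × 270 = 40.5 cm³.
Deposited volume: 137 + 13.3 + 40.5 → 190.8 cm³.
Mass = 190.8 × 1.15 = 219.42 g.
Cost = 219.42 g / 1000 × $35.2/kg = $7.72.

$7.72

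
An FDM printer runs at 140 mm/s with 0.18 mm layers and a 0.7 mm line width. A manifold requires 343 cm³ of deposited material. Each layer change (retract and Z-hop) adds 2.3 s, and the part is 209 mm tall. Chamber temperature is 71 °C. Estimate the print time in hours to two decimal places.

6.14 hours

Extrusion cross-section = 0.18 × 0.7 = 0.126 mm².
Toolpath length = 343 cm³ / 0.126 mm² = 343000 / 0.126 = 2722222.2 mm.
Extrusion time: 2722222.2 / 140 → 19444.4 s.
Layer count = ceil(209 / 0.18) = 1162.
Z-hop total = 1162 × 2.3, so 2672.6 s.
Total = 19444.4 + 2672.6 = 22117 s = 6.14 hours.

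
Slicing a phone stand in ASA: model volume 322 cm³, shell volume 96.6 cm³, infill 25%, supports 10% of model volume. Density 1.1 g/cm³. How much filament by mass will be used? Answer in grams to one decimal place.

203.7 g

Infill region = 322 − 96.6 = 225.4 cm³.
Deposited infill: 0.25 × 225.4 → 56.35 cm³.
Support = 0.10 × 322 = 32.2 cm³.
Deposited volume = 96.6 + 56.35 + 32.2 = 185.15 cm³.
Mass = 185.15 × 1.1, so 203.665 g.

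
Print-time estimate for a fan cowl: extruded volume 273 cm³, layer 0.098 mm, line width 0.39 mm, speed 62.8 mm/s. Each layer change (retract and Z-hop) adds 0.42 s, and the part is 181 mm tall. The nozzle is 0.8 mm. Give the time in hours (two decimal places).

31.81 hours

Bead cross-section: 0.098 × 0.39 → 0.03822 mm².
Path length: 273000 mm³ / 0.03822 mm² → 7142857.1 mm.
Print-move time = 7142857.1 / 62.8, so 113739.8 s.
Number of layers: 181 / 0.098 → 1847 (rounded up).
Layer-change overhead = 1847 × 0.42 = 775.74 s.
Total = 113739.8 + 775.74 = 114515.54 s = 31.81 hours.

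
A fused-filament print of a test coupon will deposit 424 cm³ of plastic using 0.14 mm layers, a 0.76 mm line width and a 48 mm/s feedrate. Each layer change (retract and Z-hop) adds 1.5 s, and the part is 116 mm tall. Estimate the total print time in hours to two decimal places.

Line area = 0.14 × 0.76 = 0.1064 mm².
Toolpath length = 424 cm³ / 0.1064 mm² = 424000 / 0.1064 = 3984962.4 mm.
Time extruding: 3984962.4 / 48 → 83020.1 s.
Number of layers: 116 / 0.14 → 829 (rounded up).
Non-print overhead = 829 × 1.5, so 1243.5 s.
Altogether 83020.1 + 1243.5 = 84263.6 s, i.e. 23.41 hours.

23.41 hours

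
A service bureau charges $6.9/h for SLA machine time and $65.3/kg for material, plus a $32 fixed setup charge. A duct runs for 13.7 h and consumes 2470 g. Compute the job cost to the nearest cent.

$287.82

Time charge = 6.9 × 13.7 = $94.53.
Material charge = 65.3 × 2470/1000, so $161.291.
Adding setup: 94.53 + 161.291 + 32 → 287.821 ≈ $287.82.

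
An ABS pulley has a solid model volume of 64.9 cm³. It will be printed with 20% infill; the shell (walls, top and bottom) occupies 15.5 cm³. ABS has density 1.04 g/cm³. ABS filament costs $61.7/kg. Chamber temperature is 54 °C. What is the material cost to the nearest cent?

$1.63

Interior volume: 64.9 − 15.5 → 49.4 cm³.
Infill volume = 0.20 × 49.4 = 9.88 cm³.
Total printed volume: 15.5 + 9.88 → 25.38 cm³.
Mass: 25.38 × 1.04 → 26.3952 g.
Cost = 26.3952 g / 1000 × $61.7/kg = $1.63.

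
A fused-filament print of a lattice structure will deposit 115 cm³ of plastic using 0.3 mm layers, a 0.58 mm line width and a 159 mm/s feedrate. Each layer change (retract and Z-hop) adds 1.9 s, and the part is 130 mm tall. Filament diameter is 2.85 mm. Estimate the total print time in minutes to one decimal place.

83.0 minutes

Extrusion cross-section = 0.3 × 0.58, so 0.174 mm².
Path length: 115000 mm³ / 0.174 mm² → 660919.5 mm.
Time extruding: 660919.5 / 159 → 4156.7 s.
Layer count = ceil(130 / 0.3) = 434.
Z-hop total: 434 × 1.9 → 824.6 s.
Total = 4156.7 + 824.6 = 4981.3 s = 83.0 minutes.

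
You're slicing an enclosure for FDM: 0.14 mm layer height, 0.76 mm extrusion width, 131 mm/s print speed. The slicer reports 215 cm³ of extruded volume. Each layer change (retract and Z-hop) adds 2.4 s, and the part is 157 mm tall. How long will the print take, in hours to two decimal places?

Bead cross-section: 0.14 × 0.76 → 0.1064 mm².
Path length: 215000 mm³ / 0.1064 mm² → 2020676.7 mm.
Extrusion time = 2020676.7 / 131, so 15425 s.
Layers = ⌈157/0.14⌉ = 1122.
Layer-change overhead = 1122 × 2.4, so 2692.8 s.
Total = 15425 + 2692.8 = 18117.8 s = 5.03 hours.

5.03 hours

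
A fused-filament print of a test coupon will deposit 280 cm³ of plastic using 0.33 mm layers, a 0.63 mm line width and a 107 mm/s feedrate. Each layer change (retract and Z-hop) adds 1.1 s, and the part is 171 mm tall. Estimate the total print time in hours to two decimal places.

3.65 hours

Line area = 0.33 × 0.63 = 0.2079 mm².
Total extruded path = 280000/0.2079 = 1346801.3 mm.
Time extruding = 1346801.3 / 107, so 12586.9 s.
Layers = ⌈171/0.33⌉ = 519.
Non-print overhead = 519 × 1.1, so 570.9 s.
Total = 12586.9 + 570.9 = 13157.8 s = 3.65 hours.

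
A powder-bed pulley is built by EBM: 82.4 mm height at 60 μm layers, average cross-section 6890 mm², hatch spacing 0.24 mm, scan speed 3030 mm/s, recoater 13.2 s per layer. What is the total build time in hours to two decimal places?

8.65 hours

Layers = ⌈82.4/0.06⌉ = 1374.
Hatch length per layer = 6890 / 0.24 = 28708.3 mm.
Scan time per layer = 28708.3 / 3030, so 9.4747 s.
Per-layer time: 9.4747 + 13.2 → 22.6747 s.
Total: 1374 × 22.6747 s = 31155.0378 s → 8.65 hours.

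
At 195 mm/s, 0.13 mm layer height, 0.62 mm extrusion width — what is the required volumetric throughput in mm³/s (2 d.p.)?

15.72

A: 0.13 × 0.62 → 0.0806 mm².
Q = v·A = 195 × 0.0806 = 15.72 mm³/s.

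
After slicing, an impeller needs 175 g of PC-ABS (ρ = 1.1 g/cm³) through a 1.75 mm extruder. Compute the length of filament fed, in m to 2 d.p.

66.14 m

Volume = 175 g / 1.1 g·cm⁻³ = 159.0909 cm³ = 159090.9 mm³.
Cross-section of 1.75 mm filament: π·(1.75/2)² = 2.4053 mm².
L = V/A = 159090.9/2.4053 = 66141.81 mm → 66.14 m.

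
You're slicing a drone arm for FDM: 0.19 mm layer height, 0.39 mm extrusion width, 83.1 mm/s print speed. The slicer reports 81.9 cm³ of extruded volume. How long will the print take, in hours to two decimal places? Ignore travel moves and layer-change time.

3.69 hours

Bead cross-section: 0.19 × 0.39 → 0.0741 mm².
Total extruded path = 81900/0.0741 = 1105263.2 mm.
Time extruding = 1105263.2 / 83.1, so 13300.4 s.
Converting: 13300.4 s = 3.69 hours.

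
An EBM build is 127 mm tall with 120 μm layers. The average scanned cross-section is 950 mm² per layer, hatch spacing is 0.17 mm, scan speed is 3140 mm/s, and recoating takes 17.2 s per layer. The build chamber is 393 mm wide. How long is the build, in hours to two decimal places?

Layers = ⌈127/0.12⌉ = 1059.
Hatch length per layer: 950 / 0.17 → 5588.2 mm.
Per-layer scan time: 5588.2 / 3140 → 1.7797 s.
Layer cycle = 1.7797 + 17.2, so 18.9797 s.
1059 layers × 18.9797 s/layer = 20099.5023 s, i.e. 5.58 hours.

5.58 hours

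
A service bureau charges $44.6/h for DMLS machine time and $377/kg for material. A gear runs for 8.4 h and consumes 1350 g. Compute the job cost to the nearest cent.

Machine-time cost = 44.6 × 8.4, so $374.64.
Material cost = 377 × 1350/1000, so $508.95.
Job cost: 374.64 + 508.95 = $883.59.

$883.59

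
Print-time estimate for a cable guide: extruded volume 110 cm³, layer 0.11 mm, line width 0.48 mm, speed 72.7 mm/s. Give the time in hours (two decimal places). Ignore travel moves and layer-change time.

Bead cross-section: 0.11 × 0.48 → 0.0528 mm².
Total extruded path = 110000/0.0528 = 2083333.3 mm.
Time extruding: 2083333.3 / 72.7 → 28656.6 s.
Converting: 28656.6 s = 7.96 hours.

7.96 hours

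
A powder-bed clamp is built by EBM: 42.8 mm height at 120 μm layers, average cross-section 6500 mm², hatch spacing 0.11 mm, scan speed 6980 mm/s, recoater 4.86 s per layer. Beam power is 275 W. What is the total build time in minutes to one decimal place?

79.3 minutes

Layer count = ceil(42.8 / 0.12) = 357.
Scan path per layer = 6500 / 0.11 = 59090.9 mm.
Per-layer scan time = 59090.9 / 6980 = 8.4657 s.
Per-layer time = 8.4657 + 4.86, so 13.3257 s.
357 layers × 13.3257 s/layer = 4757.2749 s, i.e. 79.3 minutes.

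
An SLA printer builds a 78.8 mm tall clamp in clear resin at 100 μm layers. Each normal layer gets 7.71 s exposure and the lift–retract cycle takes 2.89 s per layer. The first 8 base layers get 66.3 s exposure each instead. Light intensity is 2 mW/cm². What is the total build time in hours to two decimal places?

Layers = ⌈78.8/0.1⌉ = 788.
Bottom layers = 8 × (66.3 + 2.89), so 553.52 s.
Remaining layers = 780 × (7.71 + 2.89), so 8268 s.
Sum: 553.52 + 8268 = 8821.52 s → 2.45 hours.

2.45 hours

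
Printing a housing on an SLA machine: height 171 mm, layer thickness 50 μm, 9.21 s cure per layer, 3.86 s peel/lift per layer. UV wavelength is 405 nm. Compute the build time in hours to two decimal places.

12.42 hours

Layer count = ceil(171 / 0.05) = 3420.
Per-layer time: 9.21 + 3.86 → 13.07 s.
Total = 3420 × 13.07 = 44699.4 s = 12.42 hours.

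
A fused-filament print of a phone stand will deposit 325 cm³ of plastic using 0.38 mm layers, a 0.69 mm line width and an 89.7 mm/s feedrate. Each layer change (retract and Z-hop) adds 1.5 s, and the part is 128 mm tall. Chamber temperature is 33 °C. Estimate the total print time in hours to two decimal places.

3.98 hours

Line area = 0.38 × 0.69 = 0.2622 mm².
Path length: 325000 mm³ / 0.2622 mm² → 1239511.8 mm.
Extrusion time = 1239511.8 / 89.7 = 13818.4 s.
Layers = ⌈128/0.38⌉ = 337.
Layer-change overhead = 337 × 1.5, so 505.5 s.
Altogether 13818.4 + 505.5 = 14323.9 s, i.e. 3.98 hours.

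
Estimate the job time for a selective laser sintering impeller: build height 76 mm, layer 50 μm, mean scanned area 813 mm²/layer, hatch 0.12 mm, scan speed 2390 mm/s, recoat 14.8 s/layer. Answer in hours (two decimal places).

Number of layers: 76 / 0.05 → 1520 (rounded up).
Hatch length per layer = 813 / 0.12 = 6775 mm.
Per-layer scan time: 6775 / 2390 → 2.8347 s.
Time per layer = 2.8347 + 14.8, so 17.6347 s.
Total: 1520 × 17.6347 s = 26804.744 s → 7.45 hours.

7.45 hours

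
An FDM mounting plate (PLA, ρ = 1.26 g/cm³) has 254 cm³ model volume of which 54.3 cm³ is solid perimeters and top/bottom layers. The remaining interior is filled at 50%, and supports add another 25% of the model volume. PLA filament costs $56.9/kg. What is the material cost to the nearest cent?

Volume inside the shell = 254 − 54.3, so 199.7 cm³.
Infill deposited: 0.50 × 199.7 → 99.85 cm³.
Support: 0.25 × 254 → 63.5 cm³.
Total extruded = 54.3 + 99.85 + 63.5, so 217.65 cm³.
Mass: 217.65 × 1.26 → 274.239 g.
At $56.9/kg: 274.239/1000 × 56.9 = $15.60.

$15.60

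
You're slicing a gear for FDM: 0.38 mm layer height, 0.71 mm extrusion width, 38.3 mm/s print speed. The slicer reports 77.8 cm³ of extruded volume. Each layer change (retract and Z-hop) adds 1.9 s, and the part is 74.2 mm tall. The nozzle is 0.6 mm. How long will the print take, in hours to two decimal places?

Extrusion cross-section = 0.38 × 0.71, so 0.2698 mm².
Total extruded path = 77800/0.2698 = 288361.7 mm.
Print-move time: 288361.7 / 38.3 → 7529 s.
Layer count = ceil(74.2 / 0.38) = 196.
Layer-change overhead = 196 × 1.9 = 372.4 s.
Total = 7529 + 372.4 = 7901.4 s = 2.19 hours.

2.19 hours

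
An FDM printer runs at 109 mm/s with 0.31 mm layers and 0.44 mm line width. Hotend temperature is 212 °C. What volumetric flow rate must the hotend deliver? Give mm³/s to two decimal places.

14.87

A = 0.31 × 0.44, so 0.1364 mm².
Volumetric flow = 109 × 0.1364 = 14.87 mm³/s.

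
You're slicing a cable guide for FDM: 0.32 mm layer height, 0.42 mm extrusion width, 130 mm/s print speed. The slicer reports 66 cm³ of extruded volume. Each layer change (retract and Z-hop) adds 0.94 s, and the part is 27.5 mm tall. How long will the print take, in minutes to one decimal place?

64.3 minutes

Bead cross-section = 0.32 × 0.42, so 0.1344 mm².
Path length: 66000 mm³ / 0.1344 mm² → 491071.4 mm.
Print-move time = 491071.4 / 130, so 3777.5 s.
Layer count = ceil(27.5 / 0.32) = 86.
Layer-change overhead: 86 × 0.94 → 80.84 s.
Total = 3777.5 + 80.84 = 3858.34 s = 64.3 minutes.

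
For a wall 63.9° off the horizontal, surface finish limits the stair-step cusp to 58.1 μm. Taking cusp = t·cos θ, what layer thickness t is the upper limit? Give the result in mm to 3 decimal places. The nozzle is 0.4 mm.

0.132 mm

cos(63.9°) = 0.4399; t_max = 0.0581/0.4399 = 0.132 mm.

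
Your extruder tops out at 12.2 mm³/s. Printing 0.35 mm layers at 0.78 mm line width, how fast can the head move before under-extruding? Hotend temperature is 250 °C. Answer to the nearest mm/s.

Bead cross-section = 0.35 × 0.78, so 0.273 mm².
Max speed = 12.2 / 0.273 = 44.69 ≈ 45 mm/s.

45 mm/s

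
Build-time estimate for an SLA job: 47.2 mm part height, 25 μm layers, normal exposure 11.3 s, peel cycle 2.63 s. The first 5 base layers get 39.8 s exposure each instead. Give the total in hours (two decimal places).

7.35 hours

Number of layers: 47.2 / 0.025 → 1888 (rounded up).
Base layers: 5 × (39.8 + 2.63) → 212.15 s.
Normal layers = 1883 × (11.3 + 2.63) = 26230.19 s.
Sum: 212.15 + 26230.19 = 26442.34 s → 7.35 hours.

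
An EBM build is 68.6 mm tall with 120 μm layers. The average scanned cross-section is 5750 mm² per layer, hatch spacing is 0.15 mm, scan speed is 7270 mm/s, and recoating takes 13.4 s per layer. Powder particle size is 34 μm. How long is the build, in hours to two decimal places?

2.97 hours

Layer count = ceil(68.6 / 0.12) = 572.
Scan path per layer: 5750 / 0.15 → 38333.3 mm.
Scan time per layer = 38333.3 / 7270, so 5.2728 s.
Layer cycle: 5.2728 + 13.4 → 18.6728 s.
572 layers × 18.6728 s/layer = 10680.8416 s, i.e. 2.97 hours.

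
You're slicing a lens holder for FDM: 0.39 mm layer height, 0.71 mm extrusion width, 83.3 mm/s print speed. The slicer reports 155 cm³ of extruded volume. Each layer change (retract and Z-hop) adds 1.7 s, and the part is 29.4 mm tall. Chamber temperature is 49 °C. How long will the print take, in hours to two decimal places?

1.90 hours

Bead cross-section = 0.39 × 0.71 = 0.2769 mm².
Toolpath length = 155 cm³ / 0.2769 mm² = 155000 / 0.2769 = 559768.9 mm.
Extrusion time = 559768.9 / 83.3, so 6719.9 s.
Number of layers: 29.4 / 0.39 → 76 (rounded up).
Z-hop total: 76 × 1.7 → 129.2 s.
Total = 6719.9 + 129.2 = 6849.1 s = 1.90 hours.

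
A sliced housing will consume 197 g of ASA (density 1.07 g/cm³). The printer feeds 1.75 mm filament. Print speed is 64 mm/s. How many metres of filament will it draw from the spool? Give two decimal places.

76.54 m

Extruded volume: 197/1.07 = 184.1121 cm³ (184112.1 mm³).
A = π r² = π × 0.875² = 2.4053 mm².
L = V/A = 184112.1/2.4053 = 76544.34 mm → 76.54 m.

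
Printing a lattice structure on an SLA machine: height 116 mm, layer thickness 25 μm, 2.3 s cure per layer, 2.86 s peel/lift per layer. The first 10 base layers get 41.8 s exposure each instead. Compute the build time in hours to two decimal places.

Layers = ⌈116/0.025⌉ = 4640.
Base layers = 10 × (41.8 + 2.86), so 446.6 s.
Regular layers = 4630 × (2.3 + 2.86) = 23890.8 s.
Sum: 446.6 + 23890.8 = 24337.4 s → 6.76 hours.

6.76 hours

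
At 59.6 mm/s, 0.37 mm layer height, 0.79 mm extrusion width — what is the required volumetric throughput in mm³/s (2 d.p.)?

17.42

Bead cross-section = 0.37 × 0.79, so 0.2923 mm².
Volumetric flow = 59.6 × 0.2923 = 17.42 mm³/s.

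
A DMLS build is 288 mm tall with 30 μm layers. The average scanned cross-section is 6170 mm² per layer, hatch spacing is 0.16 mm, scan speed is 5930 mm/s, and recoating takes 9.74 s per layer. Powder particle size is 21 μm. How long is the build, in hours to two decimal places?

43.31 hours

Layer count = ceil(288 / 0.03) = 9600.
Scan path per layer = 6170 / 0.16, so 38562.5 mm.
Per-layer scan time = 38562.5 / 5930, so 6.503 s.
Time per layer: 6.503 + 9.74 → 16.243 s.
Build time = 9600 × 16.243 = 155932.8 s = 43.31 hours.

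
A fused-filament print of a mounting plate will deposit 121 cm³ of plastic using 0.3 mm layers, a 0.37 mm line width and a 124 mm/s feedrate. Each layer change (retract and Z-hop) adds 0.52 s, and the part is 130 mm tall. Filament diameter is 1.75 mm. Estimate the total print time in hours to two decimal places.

2.50 hours

Bead cross-section: 0.3 × 0.37 → 0.111 mm².
Toolpath length = 121 cm³ / 0.111 mm² = 121000 / 0.111 = 1090090.1 mm.
Time extruding = 1090090.1 / 124, so 8791 s.
Number of layers: 130 / 0.3 → 434 (rounded up).
Non-print overhead = 434 × 0.52, so 225.68 s.
Total = 8791 + 225.68 = 9016.68 s = 2.50 hours.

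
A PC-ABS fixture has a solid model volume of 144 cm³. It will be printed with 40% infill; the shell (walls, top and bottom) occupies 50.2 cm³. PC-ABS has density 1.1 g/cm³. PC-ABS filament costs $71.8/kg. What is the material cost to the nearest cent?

$6.93

Volume inside the shell = 144 − 50.2 = 93.8 cm³.
Infill deposited = 0.40 × 93.8, so 37.52 cm³.
Deposited volume = 50.2 + 37.52 = 87.72 cm³.
Mass = 87.72 × 1.1 = 96.492 g.
Cost = 96.492 g / 1000 × $71.8/kg = $6.93.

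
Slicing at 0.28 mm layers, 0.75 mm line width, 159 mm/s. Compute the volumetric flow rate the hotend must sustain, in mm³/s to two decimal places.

33.39

Extrusion cross-section = 0.28 × 0.75, so 0.21 mm².
Q = v·A = 159 × 0.21 = 33.39 mm³/s.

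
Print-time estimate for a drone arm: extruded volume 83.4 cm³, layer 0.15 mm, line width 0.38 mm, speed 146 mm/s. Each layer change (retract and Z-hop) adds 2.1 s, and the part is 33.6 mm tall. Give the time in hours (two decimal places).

2.91 hours

Extrusion cross-section: 0.15 × 0.38 → 0.057 mm².
Toolpath length = 83.4 cm³ / 0.057 mm² = 83400 / 0.057 = 1463157.9 mm.
Time extruding = 1463157.9 / 146 = 10021.6 s.
Layers = ⌈33.6/0.15⌉ = 224.
Z-hop total = 224 × 2.1, so 470.4 s.
Total = 10021.6 + 470.4 = 10492 s = 2.91 hours.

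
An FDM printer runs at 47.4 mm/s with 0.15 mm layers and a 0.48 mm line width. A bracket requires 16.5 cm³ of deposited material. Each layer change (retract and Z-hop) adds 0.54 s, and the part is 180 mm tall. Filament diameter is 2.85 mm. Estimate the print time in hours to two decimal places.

Extrusion cross-section: 0.15 × 0.48 → 0.072 mm².
Path length: 16500 mm³ / 0.072 mm² → 229166.7 mm.
Time extruding: 229166.7 / 47.4 → 4834.7 s.
Layers = ⌈180/0.15⌉ = 1200.
Non-print overhead = 1200 × 0.54, so 648 s.
Total = 4834.7 + 648 = 5482.7 s = 1.52 hours.

1.52 hours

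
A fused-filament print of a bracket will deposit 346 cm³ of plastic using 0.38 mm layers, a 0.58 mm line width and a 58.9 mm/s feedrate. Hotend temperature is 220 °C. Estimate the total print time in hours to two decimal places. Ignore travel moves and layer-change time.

7.40 hours

Extrusion cross-section: 0.38 × 0.58 → 0.2204 mm².
Toolpath length = 346 cm³ / 0.2204 mm² = 346000 / 0.2204 = 1569873 mm.
Print-move time: 1569873 / 58.9 → 26653.2 s.
Converting: 26653.2 s = 7.40 hours.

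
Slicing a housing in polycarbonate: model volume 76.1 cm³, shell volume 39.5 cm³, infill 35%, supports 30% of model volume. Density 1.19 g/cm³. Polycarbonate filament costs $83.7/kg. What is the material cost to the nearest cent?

$7.48

Infill region: 76.1 − 39.5 → 36.6 cm³.
Infill volume = 0.35 × 36.6, so 12.81 cm³.
Support = 0.30 × 76.1, so 22.83 cm³.
Total printed volume: 39.5 + 12.81 + 22.83 → 75.14 cm³.
Mass = 75.14 × 1.19, so 89.4166 g.
At $83.7/kg: 89.4166/1000 × 83.7 = $7.48.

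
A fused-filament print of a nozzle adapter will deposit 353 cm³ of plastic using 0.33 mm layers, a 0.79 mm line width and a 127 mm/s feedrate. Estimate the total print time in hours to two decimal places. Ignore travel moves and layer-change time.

Bead cross-section = 0.33 × 0.79, so 0.2607 mm².
Path length: 353000 mm³ / 0.2607 mm² → 1354046.8 mm.
Print-move time = 1354046.8 / 127 = 10661.8 s.
That's 10661.8 s → 2.96 hours.

2.96 hours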